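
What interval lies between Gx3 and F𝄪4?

The letter names run G→F, a span of 6 letter steps, so the interval is some kind of seventh.
G## to F## is 10 semitones. A major seventh is 11, so 10 makes it minor.

minor seventh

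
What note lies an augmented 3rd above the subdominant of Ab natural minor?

F#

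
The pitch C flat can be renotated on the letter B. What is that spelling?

B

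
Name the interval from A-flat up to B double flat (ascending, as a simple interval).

minor second

The letter names run A→B, a span of 1 letter step, so the interval is some kind of second.
Ab to Bbb is 1 semitone. A major second is 2, so 1 makes it minor.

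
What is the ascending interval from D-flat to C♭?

minor seventh

Counting letters D–E–F–G–A–B–C gives a seventh.
Db→Cb = 10 semitones, 1 narrower than the major seventh (11), so minor.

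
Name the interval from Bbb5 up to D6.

augmented third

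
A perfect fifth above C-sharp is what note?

C up a perfect fifth is G, so the target letter is G.
From C#, a perfect fifth is 7 semitones up: G#.

G#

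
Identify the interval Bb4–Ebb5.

diminished fourth

The letter names run B→E, a span of 3 letter steps, so the interval is some kind of fourth.
Bb to Ebb is 4 semitones. A perfect fourth is 5, so 4 makes it diminished.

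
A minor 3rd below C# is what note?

C down a major third is Ab, so the target letter is A.
From C#, a minor third is 3 semitones down: A#.

A#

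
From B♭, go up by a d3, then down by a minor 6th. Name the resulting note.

A diminished third up from Bb is Dbb (letter D, 2 semitones up).
A minor sixth down from Dbb is Fb (letter F, 8 semitones down).

Fb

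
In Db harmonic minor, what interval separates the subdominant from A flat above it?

The subdominant of Db harmonic minor is Gb.
Gb up to Ab: letters G→A make it a second; 2 semitones makes it major.

major second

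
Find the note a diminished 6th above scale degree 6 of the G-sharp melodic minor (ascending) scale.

Scale degree 6 of G# melodic minor (ascending) is E#.
A diminished sixth (7 semitones) above E# lands on the letter C, giving C.

C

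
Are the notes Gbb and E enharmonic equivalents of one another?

Gbb is pitch class 5; E is pitch class 4.
The pitch classes differ (5 vs. 4), so they are not enharmonic equivalents.

No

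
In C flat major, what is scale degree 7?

The Cb major scale runs Cb Db Eb Fb Gb Ab Bb.
Degree 7 is Bb.

Bb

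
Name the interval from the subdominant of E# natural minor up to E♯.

perfect fifth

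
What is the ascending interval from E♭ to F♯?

The letter names run E→F, a span of 1 letter step, so the interval is some kind of second.
Eb to F# is 3 semitones. A major second is 2, so 3 makes it augmented.

augmented second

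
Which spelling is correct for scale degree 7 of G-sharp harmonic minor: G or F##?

F##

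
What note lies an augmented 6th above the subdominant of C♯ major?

The subdominant of C# major is F#.
An augmented sixth (10 semitones) above F# lands on the letter D, giving D##.

D##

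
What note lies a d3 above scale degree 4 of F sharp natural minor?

Db

Scale degree 4 of F# natural minor is B.
A diminished third (2 semitones) above B lands on the letter D, giving Db.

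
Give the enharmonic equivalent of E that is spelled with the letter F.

Fb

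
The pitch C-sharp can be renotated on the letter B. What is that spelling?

B##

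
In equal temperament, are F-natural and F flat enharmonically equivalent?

No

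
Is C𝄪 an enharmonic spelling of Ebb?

Yes

C## = pitch class 2 and Ebb = pitch class 2 — the same pitch class, so they are enharmonic equivalents.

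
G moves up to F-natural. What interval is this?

Counting letters G–A–B–C–D–E–F gives a seventh.
G→F = 10 semitones, 1 narrower than the major seventh (11), so minor.

minor seventh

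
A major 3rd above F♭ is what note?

F up a major third is A, so the target letter is A.
From Fb, a major third is 4 semitones up: Ab.

Ab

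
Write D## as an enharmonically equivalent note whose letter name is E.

Plain E sits at the same pitch as D##, so on the letter E the same pitch needs a natural: E.

E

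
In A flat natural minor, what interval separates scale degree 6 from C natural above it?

augmented fifth

Scale degree 6 of Ab natural minor is Fb.
Fb up to C: letters F→C make it a fifth; 8 semitones makes it augmented.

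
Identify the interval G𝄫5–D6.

doubly augmented fifth

The letter names run G→D, a span of 4 letter steps, so the interval is some kind of fifth.
Gbb to D is 9 semitones. A perfect fifth is 7, so 9 makes it doubly augmented.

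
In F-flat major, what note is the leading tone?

Eb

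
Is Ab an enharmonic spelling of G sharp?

Yes

Ab = pitch class 8 and G# = pitch class 8 — the same pitch class, so they are enharmonic equivalents.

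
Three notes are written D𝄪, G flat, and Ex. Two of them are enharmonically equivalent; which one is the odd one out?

D##

In 12-tone equal temperament, enharmonic equivalents share a pitch class. D## is pitch class 4; Gb is pitch class 6; E## is pitch class 6.
Gb and E## share pitch class 6, while D## is pitch class 4.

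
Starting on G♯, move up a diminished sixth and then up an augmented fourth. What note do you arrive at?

A diminished sixth up from G# is Eb (letter E, 7 semitones up).
An augmented fourth up from Eb is A (letter A, 6 semitones up).

A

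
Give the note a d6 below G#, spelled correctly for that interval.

G down a major sixth is Bb, so the target letter is B.
From G#, a diminished sixth is 7 semitones down: B##.

B##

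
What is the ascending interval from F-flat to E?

augmented seventh

Counting letters F–G–A–B–C–D–E gives a seventh.
Fb→E = 12 semitones, 1 wider than the major seventh (11), so augmented.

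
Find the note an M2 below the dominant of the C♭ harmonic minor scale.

The dominant of Cb harmonic minor is Gb.
A major second (2 semitones) below Gb lands on the letter F, giving Fb.

Fb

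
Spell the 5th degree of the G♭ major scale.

Degree 5 takes the letter 4 steps above G, which is D.
In major, degree 5 sits 7 semitones above the tonic. Gb + 7 semitones is pitch class 1, spelled on D as Db.

Db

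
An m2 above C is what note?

Db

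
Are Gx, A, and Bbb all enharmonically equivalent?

G## is pitch class 9; A is pitch class 9; Bbb is pitch class 9.
All spellings map to pitch class 9, so they are enharmonically equivalent.

Yes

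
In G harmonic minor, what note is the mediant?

The G harmonic minor scale runs G A Bb C D Eb F#.
Degree 3 is Bb.

Bb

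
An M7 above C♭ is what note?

Bb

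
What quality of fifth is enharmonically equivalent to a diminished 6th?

A diminished sixth spans 7 semitones.
A fifth spanning 7 semitones is perfect (the perfect fifth is 7).

perfect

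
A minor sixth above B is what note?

G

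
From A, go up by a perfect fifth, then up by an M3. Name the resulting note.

A perfect fifth up from A is E (letter E, 7 semitones up).
A major third up from E is G# (letter G, 4 semitones up).

G#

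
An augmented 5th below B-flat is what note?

A fifth below B lands on the letter E.
An augmented fifth spans 8 semitones, so Bb moves to pitch class 2. On the letter E that is Ebb.

Ebb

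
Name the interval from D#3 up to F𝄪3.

Counting letters D–E–F gives a third.
D#→F## = 4 semitones, exactly the major third.

major third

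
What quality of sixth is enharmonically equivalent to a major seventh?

A major seventh spans 11 semitones.
A sixth spanning 11 semitones is doubly augmented (the major sixth is 9).

doubly augmented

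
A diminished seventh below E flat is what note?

A seventh below E lands on the letter F.
A diminished seventh spans 9 semitones, so Eb moves to pitch class 6. On the letter F that is F#.

F#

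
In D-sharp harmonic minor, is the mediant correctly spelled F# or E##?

F#

Each scale degree takes a distinct letter name. Degree 3 of a scale on D must use the letter F.
F# and E## are enharmonically the same pitch, but only F# uses the letter F, so it is the correct spelling here.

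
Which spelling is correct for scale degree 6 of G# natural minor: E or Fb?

Each scale degree takes a distinct letter name. Degree 6 of a scale on G must use the letter E.
E and Fb are enharmonically the same pitch, but only E uses the letter E, so it is the correct spelling here.

E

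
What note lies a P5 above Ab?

Eb

A fifth above A lands on the letter E.
A perfect fifth spans 7 semitones, so Ab moves to pitch class 3. On the letter E that is Eb.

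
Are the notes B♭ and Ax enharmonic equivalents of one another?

Bb is pitch class 10; A## is pitch class 11.
The pitch classes differ (10 vs. 11), so they are not enharmonic equivalents.

No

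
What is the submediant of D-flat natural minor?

Degree 6 takes the letter 5 steps above D, which is B.
In natural minor, degree 6 sits 8 semitones above the tonic. Db + 8 semitones is pitch class 9, spelled on B as Bbb.

Bbb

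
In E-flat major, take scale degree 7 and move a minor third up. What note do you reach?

Scale degree 7 of Eb major is D.
A minor third (3 semitones) above D lands on the letter F, giving F.

F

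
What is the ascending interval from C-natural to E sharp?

Counting letters C–D–E gives a third.
C→E# = 5 semitones, 1 wider than the major third (4), so augmented.

augmented third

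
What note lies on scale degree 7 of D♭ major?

The Db major scale runs Db Eb F Gb Ab Bb C.
Degree 7 is C.

C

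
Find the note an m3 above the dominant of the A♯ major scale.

G#

The dominant of A# major is E#.
A minor third (3 semitones) above E# lands on the letter G, giving G#.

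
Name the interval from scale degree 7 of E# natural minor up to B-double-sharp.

augmented sixth

Scale degree 7 of E# natural minor is D#.
D# up to B##: letters D→B make it a sixth; 10 semitones makes it augmented.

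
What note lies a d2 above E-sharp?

E up a major second is F#, so the target letter is F.
From E#, a diminished second is 0 semitones up: F.

F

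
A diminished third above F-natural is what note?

Abb

A third above F lands on the letter A.
A diminished third spans 2 semitones, so F moves to pitch class 7. On the letter A that is Abb.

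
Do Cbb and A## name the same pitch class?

Two spellings are enharmonically equivalent only if they share a pitch class.
Here Cbb → 10, A## → 11; 10 ≠ 11, so they are not.

No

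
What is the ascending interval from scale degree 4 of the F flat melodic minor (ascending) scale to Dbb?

Scale degree 4 of Fb melodic minor (ascending) is Bbb.
Bbb up to Dbb: letters B→D make it a third; 3 semitones makes it minor.

minor third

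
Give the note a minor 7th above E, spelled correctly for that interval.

E up a major seventh is D#, so the target letter is D.
From E, a minor seventh is 10 semitones up: D.

D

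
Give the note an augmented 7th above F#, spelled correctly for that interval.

A seventh above F lands on the letter E.
An augmented seventh spans 12 semitones, so F# moves to pitch class 6. On the letter E that is E##.

E##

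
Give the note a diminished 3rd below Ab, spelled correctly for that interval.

F#

A third below A lands on the letter F.
A diminished third spans 2 semitones, so Ab moves to pitch class 6. On the letter F that is F#.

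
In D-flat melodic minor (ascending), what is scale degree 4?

Degree 4 takes the letter 3 steps above D, which is G.
In melodic minor (ascending), degree 4 sits 5 semitones above the tonic. Db + 5 semitones is pitch class 6, spelled on G as Gb.

Gb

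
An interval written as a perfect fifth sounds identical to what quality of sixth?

A perfect fifth spans 7 semitones.
A sixth spanning 7 semitones is diminished (the major sixth is 9).

diminished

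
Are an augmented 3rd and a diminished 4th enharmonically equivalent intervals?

No

An augmented third spans 5 semitones; a diminished fourth spans 4.
The spans differ, so they are not enharmonic equivalents.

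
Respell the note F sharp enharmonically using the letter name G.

Gb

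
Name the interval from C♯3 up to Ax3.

Counting letters C–D–E–F–G–A gives a sixth.
C#→A## = 10 semitones, 1 wider than the major sixth (9), so augmented.

augmented sixth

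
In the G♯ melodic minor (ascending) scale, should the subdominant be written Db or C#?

C#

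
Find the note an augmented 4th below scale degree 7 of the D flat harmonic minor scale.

Gb

Scale degree 7 of Db harmonic minor is C.
An augmented fourth (6 semitones) below C lands on the letter G, giving Gb.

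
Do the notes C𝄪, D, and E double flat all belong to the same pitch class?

Yes

C## is pitch class 2; D is pitch class 2; Ebb is pitch class 2.
All spellings map to pitch class 2, so they are enharmonically equivalent.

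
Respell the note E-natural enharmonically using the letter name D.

D##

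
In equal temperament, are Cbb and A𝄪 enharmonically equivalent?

Cbb is pitch class 10; A## is pitch class 11.
The pitch classes differ (10 vs. 11), so they are not enharmonic equivalents.

No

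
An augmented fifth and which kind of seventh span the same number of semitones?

doubly diminished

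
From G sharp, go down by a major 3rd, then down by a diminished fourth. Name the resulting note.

B#

A major third down from G# is E (letter E, 4 semitones down).
A diminished fourth down from E is B# (letter B, 4 semitones down).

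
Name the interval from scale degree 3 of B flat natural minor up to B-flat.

major sixth

Scale degree 3 of Bb natural minor is Db.
Db up to Bb: letters D→B make it a sixth; 9 semitones makes it major.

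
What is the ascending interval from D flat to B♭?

major sixth

The letter names run D→B, a span of 5 letter steps, so the interval is some kind of sixth.
Db to Bb is 9 semitones. A major sixth is 9, so 9 makes it major.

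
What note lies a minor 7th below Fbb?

F down a major seventh is Gb, so the target letter is G.
From Fbb, a minor seventh is 10 semitones down: Gbb.

Gbb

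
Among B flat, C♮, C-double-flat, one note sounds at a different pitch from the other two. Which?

C

In 12-tone equal temperament, enharmonic equivalents share a pitch class. Bb is pitch class 10; C is pitch class 0; Cbb is pitch class 10.
Bb and Cbb share pitch class 10, while C is pitch class 0.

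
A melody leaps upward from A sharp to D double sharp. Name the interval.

Counting letters A–B–C–D gives a fourth.
A#→D## = 6 semitones, 1 wider than the perfect fourth (5), so augmented.

augmented fourth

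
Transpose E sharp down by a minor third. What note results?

C##

E down a major third is C, so the target letter is C.
From E#, a minor third is 3 semitones down: C##.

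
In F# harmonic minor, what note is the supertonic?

G#

Degree 2 takes the letter 1 step above F, which is G.
In harmonic minor, degree 2 sits 2 semitones above the tonic. F# + 2 semitones is pitch class 8, spelled on G as G#.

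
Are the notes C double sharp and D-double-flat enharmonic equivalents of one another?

No

C## is pitch class 2; Dbb is pitch class 0.
The pitch classes differ (2 vs. 0), so they are not enharmonic equivalents.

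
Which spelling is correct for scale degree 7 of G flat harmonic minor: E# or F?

F

Each scale degree takes a distinct letter name. Degree 7 of a scale on G must use the letter F.
F and E# are enharmonically the same pitch, but only F uses the letter F, so it is the correct spelling here.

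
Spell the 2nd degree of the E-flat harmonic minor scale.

F

The Eb harmonic minor scale runs Eb F Gb Ab Bb Cb D.
Degree 2 is F.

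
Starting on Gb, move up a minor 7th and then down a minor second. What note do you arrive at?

Eb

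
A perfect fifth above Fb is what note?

F up a perfect fifth is C, so the target letter is C.
From Fb, a perfect fifth is 7 semitones up: Cb.

Cb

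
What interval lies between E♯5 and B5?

diminished fifth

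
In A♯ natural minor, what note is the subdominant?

D#

Degree 4 takes the letter 3 steps above A, which is D.
In natural minor, degree 4 sits 5 semitones above the tonic. A# + 5 semitones is pitch class 3, spelled on D as D#.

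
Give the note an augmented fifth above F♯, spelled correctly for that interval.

A fifth above F lands on the letter C.
An augmented fifth spans 8 semitones, so F# moves to pitch class 2. On the letter C that is C##.

C##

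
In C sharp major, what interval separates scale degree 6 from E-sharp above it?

Scale degree 6 of C# major is A#.
A# up to E#: letters A→E make it a fifth; 7 semitones makes it perfect.

perfect fifth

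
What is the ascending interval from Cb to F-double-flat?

diminished fourth

The letter names run C→F, a span of 3 letter steps, so the interval is some kind of fourth.
Cb to Fbb is 4 semitones. A perfect fourth is 5, so 4 makes it diminished.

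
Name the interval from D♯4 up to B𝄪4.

Counting letters D–E–F–G–A–B gives a sixth.
D#→B## = 10 semitones, 1 wider than the major sixth (9), so augmented.

augmented sixth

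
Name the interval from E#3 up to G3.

The letter names run E→G, a span of 2 letter steps, so the interval is some kind of third.
E# to G is 2 semitones. A major third is 4, so 2 makes it diminished.

diminished third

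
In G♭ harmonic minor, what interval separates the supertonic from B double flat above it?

minor second

The supertonic of Gb harmonic minor is Ab.
Ab up to Bbb: letters A→B make it a second; 1 semitone makes it minor.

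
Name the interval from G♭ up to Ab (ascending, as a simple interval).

major second

The letter names run G→A, a span of 1 letter step, so the interval is some kind of second.
Gb to Ab is 2 semitones. A major second is 2, so 2 makes it major.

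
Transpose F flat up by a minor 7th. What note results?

A seventh above F lands on the letter E.
A minor seventh spans 10 semitones, so Fb moves to pitch class 2. On the letter E that is Ebb.

Ebb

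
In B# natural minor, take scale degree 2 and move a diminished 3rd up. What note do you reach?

Scale degree 2 of B# natural minor is C##.
A diminished third (2 semitones) above C## lands on the letter E, giving E.

E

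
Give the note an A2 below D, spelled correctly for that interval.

A second below D lands on the letter C.
An augmented second spans 3 semitones, so D moves to pitch class 11. On the letter C that is Cb.

Cb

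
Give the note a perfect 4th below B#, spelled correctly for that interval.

B down a perfect fourth is F#, so the target letter is F.
From B#, a perfect fourth is 5 semitones down: F##.

F##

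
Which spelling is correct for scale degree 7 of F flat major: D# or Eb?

Eb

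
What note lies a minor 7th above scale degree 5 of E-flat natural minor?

Scale degree 5 of Eb natural minor is Bb.
A minor seventh (10 semitones) above Bb lands on the letter A, giving Ab.

Ab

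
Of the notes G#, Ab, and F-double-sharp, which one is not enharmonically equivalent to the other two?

F##

In 12-tone equal temperament, enharmonic equivalents share a pitch class. G# is pitch class 8; Ab is pitch class 8; F## is pitch class 7.
G# and Ab share pitch class 8, while F## is pitch class 7.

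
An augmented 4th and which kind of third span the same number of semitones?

doubly augmented

An augmented fourth spans 6 semitones.
A third spanning 6 semitones is doubly augmented (the major third is 4).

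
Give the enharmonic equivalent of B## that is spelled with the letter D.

Db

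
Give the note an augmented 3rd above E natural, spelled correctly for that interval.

E up a major third is G#, so the target letter is G.
From E, an augmented third is 5 semitones up: G##.

G##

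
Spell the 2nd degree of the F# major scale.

G#

The F# major scale runs F# G# A# B C# D# E#.
Degree 2 is G#.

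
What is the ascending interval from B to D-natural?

minor third

Counting letters B–C–D gives a third.
B→D = 3 semitones, 1 narrower than the major third (4), so minor.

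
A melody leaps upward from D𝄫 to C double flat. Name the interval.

The letter names run D→C, a span of 6 letter steps, so the interval is some kind of seventh.
Dbb to Cbb is 10 semitones. A major seventh is 11, so 10 makes it minor.

minor seventh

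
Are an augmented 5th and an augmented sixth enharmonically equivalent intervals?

No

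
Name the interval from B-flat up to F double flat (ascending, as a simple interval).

Counting letters B–C–D–E–F gives a fifth.
Bb→Fbb = 5 semitones, 2 narrower than the perfect fifth (7), so doubly diminished.

doubly diminished fifth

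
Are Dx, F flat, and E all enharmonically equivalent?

Yes

D## = pitch class 4 and Fb = pitch class 4 and E = pitch class 4 — the same pitch class, so they are enharmonic equivalents.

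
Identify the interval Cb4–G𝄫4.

Counting letters C–D–E–F–G gives a fifth.
Cb→Gbb = 6 semitones, 1 narrower than the perfect fifth (7), so diminished.

diminished fifth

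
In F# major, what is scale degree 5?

C#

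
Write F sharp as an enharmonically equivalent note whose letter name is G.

F# is pitch class 6. The letter G alone is pitch class 7.
To reach pitch class 6 from G requires an offset of -1 semitone, i.e. flat: Gb.

Gb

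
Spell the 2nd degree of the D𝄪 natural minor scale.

Degree 2 takes the letter 1 step above D, which is E.
In natural minor, degree 2 sits 2 semitones above the tonic. D## + 2 semitones is pitch class 6, spelled on E as E##.

E##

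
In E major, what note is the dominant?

B

The E major scale runs E F# G# A B C# D#.
Degree 5 is B.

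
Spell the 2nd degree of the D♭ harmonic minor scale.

Eb

Degree 2 takes the letter 1 step above D, which is E.
In harmonic minor, degree 2 sits 2 semitones above the tonic. Db + 2 semitones is pitch class 3, spelled on E as Eb.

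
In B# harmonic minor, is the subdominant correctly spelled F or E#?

E#

Each scale degree takes a distinct letter name. Degree 4 of a scale on B must use the letter E.
E# and F are enharmonically the same pitch, but only E# uses the letter E, so it is the correct spelling here.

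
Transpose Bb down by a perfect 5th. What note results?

A fifth below B lands on the letter E.
A perfect fifth spans 7 semitones, so Bb moves to pitch class 3. On the letter E that is Eb.

Eb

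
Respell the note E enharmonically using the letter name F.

Fb

Plain F sits 1 semitone above E, so on the letter F the same pitch needs a flat: Fb.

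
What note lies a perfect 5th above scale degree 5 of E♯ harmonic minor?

F##

Scale degree 5 of E# harmonic minor is B#.
A perfect fifth (7 semitones) above B# lands on the letter F, giving F##.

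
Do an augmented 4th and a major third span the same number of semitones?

No

An augmented fourth spans 6 semitones; a major third spans 4.
The spans differ, so they are not enharmonic equivalents.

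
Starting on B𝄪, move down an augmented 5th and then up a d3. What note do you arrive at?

An augmented fifth down from B## is E# (letter E, 8 semitones down).
A diminished third up from E# is G (letter G, 2 semitones up).

G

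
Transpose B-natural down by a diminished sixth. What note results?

D##

A sixth below B lands on the letter D.
A diminished sixth spans 7 semitones, so B moves to pitch class 4. On the letter D that is D##.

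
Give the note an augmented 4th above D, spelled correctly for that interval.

G#

D up a perfect fourth is G, so the target letter is G.
From D, an augmented fourth is 6 semitones up: G#.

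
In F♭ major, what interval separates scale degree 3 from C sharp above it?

augmented third

Scale degree 3 of Fb major is Ab.
Ab up to C#: letters A→C make it a third; 5 semitones makes it augmented.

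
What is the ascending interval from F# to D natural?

minor sixth

The letter names run F→D, a span of 5 letter steps, so the interval is some kind of sixth.
F# to D is 8 semitones. A major sixth is 9, so 8 makes it minor.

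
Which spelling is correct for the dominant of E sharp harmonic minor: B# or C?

B#

Each scale degree takes a distinct letter name. Degree 5 of a scale on E must use the letter B.
B# and C are enharmonically the same pitch, but only B# uses the letter B, so it is the correct spelling here.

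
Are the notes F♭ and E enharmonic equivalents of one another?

Yes

Fb is pitch class 4; E is pitch class 4.
All spellings map to pitch class 4, so they are enharmonically equivalent.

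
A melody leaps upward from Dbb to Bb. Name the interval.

augmented sixth

Counting letters D–E–F–G–A–B gives a sixth.
Dbb→Bb = 10 semitones, 1 wider than the major sixth (9), so augmented.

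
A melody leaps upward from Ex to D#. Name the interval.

Counting letters E–F–G–A–B–C–D gives a seventh.
E##→D# = 9 semitones, 2 narrower than the major seventh (11), so diminished.

diminished seventh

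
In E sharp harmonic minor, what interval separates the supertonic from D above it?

The supertonic of E# harmonic minor is F##.
F## up to D: letters F→D make it a sixth; 7 semitones makes it diminished.

diminished sixth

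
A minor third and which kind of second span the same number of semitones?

A minor third spans 3 semitones.
A second spanning 3 semitones is augmented (the major second is 2).

augmented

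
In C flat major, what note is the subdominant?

Degree 4 takes the letter 3 steps above C, which is F.
In major, degree 4 sits 5 semitones above the tonic. Cb + 5 semitones is pitch class 4, spelled on F as Fb.

Fb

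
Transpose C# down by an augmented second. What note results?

Bb

A second below C lands on the letter B.
An augmented second spans 3 semitones, so C# moves to pitch class 10. On the letter B that is Bb.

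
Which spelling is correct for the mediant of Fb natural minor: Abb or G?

Abb

Each scale degree takes a distinct letter name. Degree 3 of a scale on F must use the letter A.
Abb and G are enharmonically the same pitch, but only Abb uses the letter A, so it is the correct spelling here.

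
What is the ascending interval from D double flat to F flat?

Counting letters D–E–F gives a third.
Dbb→Fb = 4 semitones, exactly the major third.

major third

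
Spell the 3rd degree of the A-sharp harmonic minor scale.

C#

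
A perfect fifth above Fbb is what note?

Cbb

A fifth above F lands on the letter C.
A perfect fifth spans 7 semitones, so Fbb moves to pitch class 10. On the letter C that is Cbb.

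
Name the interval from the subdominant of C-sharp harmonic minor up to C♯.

The subdominant of C# harmonic minor is F#.
F# up to C#: letters F→C make it a fifth; 7 semitones makes it perfect.

perfect fifth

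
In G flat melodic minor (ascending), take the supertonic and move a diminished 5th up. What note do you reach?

Ebb

The supertonic of Gb melodic minor (ascending) is Ab.
A diminished fifth (6 semitones) above Ab lands on the letter E, giving Ebb.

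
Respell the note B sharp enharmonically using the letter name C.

C

Plain C sits at the same pitch as B#, so on the letter C the same pitch needs a natural: C.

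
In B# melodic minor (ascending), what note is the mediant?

D#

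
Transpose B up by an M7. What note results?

A seventh above B lands on the letter A.
A major seventh spans 11 semitones, so B moves to pitch class 10. On the letter A that is A#.

A#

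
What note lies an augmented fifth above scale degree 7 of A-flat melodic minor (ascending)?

D#

Scale degree 7 of Ab melodic minor (ascending) is G.
An augmented fifth (8 semitones) above G lands on the letter D, giving D#.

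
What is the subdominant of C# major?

F#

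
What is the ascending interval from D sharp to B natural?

minor sixth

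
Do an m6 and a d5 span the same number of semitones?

A minor sixth spans 8 semitones; a diminished fifth spans 6.
The spans differ, so they are not enharmonic equivalents.

No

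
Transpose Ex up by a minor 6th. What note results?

C##

A sixth above E lands on the letter C.
A minor sixth spans 8 semitones, so E## moves to pitch class 2. On the letter C that is C##.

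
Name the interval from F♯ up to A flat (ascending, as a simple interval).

diminished third

Counting letters F–G–A gives a third.
F#→Ab = 2 semitones, 2 narrower than the major third (4), so diminished.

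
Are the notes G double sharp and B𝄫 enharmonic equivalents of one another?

Yes

G## = pitch class 9 and Bbb = pitch class 9 — the same pitch class, so they are enharmonic equivalents.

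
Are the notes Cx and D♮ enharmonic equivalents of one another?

Yes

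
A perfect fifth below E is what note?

E down a perfect fifth is A, so the target letter is A.
From E, a perfect fifth is 7 semitones down: A.

A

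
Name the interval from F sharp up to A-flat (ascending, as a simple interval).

Counting letters F–G–A gives a third.
F#→Ab = 2 semitones, 2 narrower than the major third (4), so diminished.

diminished third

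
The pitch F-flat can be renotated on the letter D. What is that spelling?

D##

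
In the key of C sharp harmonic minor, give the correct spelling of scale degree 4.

The C# harmonic minor scale runs C# D# E F# G# A B#.
Degree 4 is F#.

F#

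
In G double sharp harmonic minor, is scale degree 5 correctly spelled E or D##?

Each scale degree takes a distinct letter name. Degree 5 of a scale on G must use the letter D.
D## and E are enharmonically the same pitch, but only D## uses the letter D, so it is the correct spelling here.

D##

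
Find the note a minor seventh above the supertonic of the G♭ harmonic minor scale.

Gb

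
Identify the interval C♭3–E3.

augmented third

Counting letters C–D–E gives a third.
Cb→E = 5 semitones, 1 wider than the major third (4), so augmented.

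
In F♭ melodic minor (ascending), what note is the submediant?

Db

The Fb melodic minor (ascending) scale runs Fb Gb Abb Bbb Cb Db Eb.
Degree 6 is Db.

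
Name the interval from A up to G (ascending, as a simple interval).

minor seventh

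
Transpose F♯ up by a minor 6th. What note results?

D

A sixth above F lands on the letter D.
A minor sixth spans 8 semitones, so F# moves to pitch class 2. On the letter D that is D.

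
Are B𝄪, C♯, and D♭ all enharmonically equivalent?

Yes

B## is pitch class 1; C# is pitch class 1; Db is pitch class 1.
All spellings map to pitch class 1, so they are enharmonically equivalent.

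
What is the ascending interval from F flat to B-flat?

The letter names run F→B, a span of 3 letter steps, so the interval is some kind of fourth.
Fb to Bb is 6 semitones. A perfect fourth is 5, so 6 makes it augmented.

augmented fourth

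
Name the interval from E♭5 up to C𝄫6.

diminished sixth

Counting letters E–F–G–A–B–C gives a sixth.
Eb→Cbb = 7 semitones, 2 narrower than the major sixth (9), so diminished.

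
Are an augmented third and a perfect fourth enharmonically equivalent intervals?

An augmented third spans 5 semitones; a perfect fourth spans 5.
They are enharmonically equivalent.

Yes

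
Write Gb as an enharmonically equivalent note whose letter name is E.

Plain E sits 2 semitones below Gb, so on the letter E the same pitch needs a double sharp: E##.

E##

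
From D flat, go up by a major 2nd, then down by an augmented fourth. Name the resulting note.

Bbb

A major second up from Db is Eb (letter E, 2 semitones up).
An augmented fourth down from Eb is Bbb (letter B, 6 semitones down).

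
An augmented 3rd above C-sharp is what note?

C up a major third is E, so the target letter is E.
From C#, an augmented third is 5 semitones up: E##.

E##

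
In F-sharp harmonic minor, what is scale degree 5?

C#

The F# harmonic minor scale runs F# G# A B C# D E#.
Degree 5 is C#.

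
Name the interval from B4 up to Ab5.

The letter names run B→A, a span of 6 letter steps, so the interval is some kind of seventh.
B to Ab is 9 semitones. A major seventh is 11, so 9 makes it diminished.

diminished seventh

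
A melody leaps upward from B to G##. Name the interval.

augmented sixth

The letter names run B→G, a span of 5 letter steps, so the interval is some kind of sixth.
B to G## is 10 semitones. A major sixth is 9, so 10 makes it augmented.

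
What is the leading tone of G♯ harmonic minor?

The G# harmonic minor scale runs G# A# B C# D# E F##.
Degree 7 is F##.

F##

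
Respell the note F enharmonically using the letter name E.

E#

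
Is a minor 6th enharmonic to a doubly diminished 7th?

Yes

A minor sixth spans 8 semitones; a doubly diminished seventh spans 8.
They are enharmonically equivalent.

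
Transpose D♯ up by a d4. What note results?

A fourth above D lands on the letter G.
A diminished fourth spans 4 semitones, so D# moves to pitch class 7. On the letter G that is G.

G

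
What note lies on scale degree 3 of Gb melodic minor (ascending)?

Bbb

Degree 3 takes the letter 2 steps above G, which is B.
In melodic minor (ascending), degree 3 sits 3 semitones above the tonic. Gb + 3 semitones is pitch class 9, spelled on B as Bbb.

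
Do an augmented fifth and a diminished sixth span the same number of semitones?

An augmented fifth spans 8 semitones; a diminished sixth spans 7.
The spans differ, so they are not enharmonic equivalents.

No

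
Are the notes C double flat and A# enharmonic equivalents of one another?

Yes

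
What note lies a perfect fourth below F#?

C#

A fourth below F lands on the letter C.
A perfect fourth spans 5 semitones, so F# moves to pitch class 1. On the letter C that is C#.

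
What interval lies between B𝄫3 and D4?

augmented third

The letter names run B→D, a span of 2 letter steps, so the interval is some kind of third.
Bbb to D is 5 semitones. A major third is 4, so 5 makes it augmented.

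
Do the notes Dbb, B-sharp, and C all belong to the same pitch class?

Yes

Dbb is pitch class 0; B# is pitch class 0; C is pitch class 0.
All spellings map to pitch class 0, so they are enharmonically equivalent.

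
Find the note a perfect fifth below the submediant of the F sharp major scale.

The submediant of F# major is D#.
A perfect fifth (7 semitones) below D# lands on the letter G, giving G#.

G#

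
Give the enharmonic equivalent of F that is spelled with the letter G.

F is pitch class 5. The letter G alone is pitch class 7.
To reach pitch class 5 from G requires an offset of -2 semitones, i.e. double flat: Gbb.

Gbb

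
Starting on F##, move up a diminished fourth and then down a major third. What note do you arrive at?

G

A diminished fourth up from F## is B (letter B, 4 semitones up).
A major third down from B is G (letter G, 4 semitones down).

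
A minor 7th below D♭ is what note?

Eb

D down a major seventh is Eb, so the target letter is E.
From Db, a minor seventh is 10 semitones down: Eb.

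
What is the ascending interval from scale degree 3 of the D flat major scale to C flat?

diminished fifth

Scale degree 3 of Db major is F.
F up to Cb: letters F→C make it a fifth; 6 semitones makes it diminished.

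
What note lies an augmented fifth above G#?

D##

A fifth above G lands on the letter D.
An augmented fifth spans 8 semitones, so G# moves to pitch class 4. On the letter D that is D##.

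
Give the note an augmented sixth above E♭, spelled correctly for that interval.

C#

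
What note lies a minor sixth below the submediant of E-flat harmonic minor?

The submediant of Eb harmonic minor is Cb.
A minor sixth (8 semitones) below Cb lands on the letter E, giving Eb.

Eb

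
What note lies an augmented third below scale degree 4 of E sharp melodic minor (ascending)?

Scale degree 4 of E# melodic minor (ascending) is A#.
An augmented third (5 semitones) below A# lands on the letter F, giving F.

F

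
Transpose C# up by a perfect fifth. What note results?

C up a perfect fifth is G, so the target letter is G.
From C#, a perfect fifth is 7 semitones up: G#.

G#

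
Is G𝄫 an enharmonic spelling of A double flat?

Gbb is pitch class 5; Abb is pitch class 7.
The pitch classes differ (5 vs. 7), so they are not enharmonic equivalents.

No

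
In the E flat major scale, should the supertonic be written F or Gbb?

Each scale degree takes a distinct letter name. Degree 2 of a scale on E must use the letter F.
F and Gbb are enharmonically the same pitch, but only F uses the letter F, so it is the correct spelling here.

F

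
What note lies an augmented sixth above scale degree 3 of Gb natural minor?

G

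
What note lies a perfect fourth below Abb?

A down a perfect fourth is E, so the target letter is E.
From Abb, a perfect fourth is 5 semitones down: Ebb.

Ebb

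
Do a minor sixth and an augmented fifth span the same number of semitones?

Yes

A minor sixth spans 8 semitones; an augmented fifth spans 8.
They are enharmonically equivalent.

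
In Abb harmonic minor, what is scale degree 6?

Degree 6 takes the letter 5 steps above A, which is F.
In harmonic minor, degree 6 sits 8 semitones above the tonic. Abb + 8 semitones is pitch class 3, spelled on F as Fbb.

Fbb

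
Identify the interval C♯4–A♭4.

Counting letters C–D–E–F–G–A gives a sixth.
C#→Ab = 7 semitones, 2 narrower than the major sixth (9), so diminished.

diminished sixth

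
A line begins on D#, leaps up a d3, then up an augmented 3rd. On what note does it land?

A diminished third up from D# is F (letter F, 2 semitones up).
An augmented third up from F is A# (letter A, 5 semitones up).

A#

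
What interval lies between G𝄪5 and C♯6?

diminished fourth

Counting letters G–A–B–C gives a fourth.
G##→C# = 4 semitones, 1 narrower than the perfect fourth (5), so diminished.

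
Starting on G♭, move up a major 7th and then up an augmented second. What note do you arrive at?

G#

A major seventh up from Gb is F (letter F, 11 semitones up).
An augmented second up from F is G# (letter G, 3 semitones up).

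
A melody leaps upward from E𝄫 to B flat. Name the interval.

Counting letters E–F–G–A–B gives a fifth.
Ebb→Bb = 8 semitones, 1 wider than the perfect fifth (7), so augmented.

augmented fifth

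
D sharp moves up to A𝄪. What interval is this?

augmented fifth

Counting letters D–E–F–G–A gives a fifth.
D#→A## = 8 semitones, 1 wider than the perfect fifth (7), so augmented.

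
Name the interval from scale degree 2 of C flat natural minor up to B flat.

major sixth

Scale degree 2 of Cb natural minor is Db.
Db up to Bb: letters D→B make it a sixth; 9 semitones makes it major.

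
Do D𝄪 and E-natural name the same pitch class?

Yes

D## = pitch class 4 and E = pitch class 4 — the same pitch class, so they are enharmonic equivalents.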